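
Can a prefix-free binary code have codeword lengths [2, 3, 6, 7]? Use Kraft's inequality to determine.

Kraft inequality: Σ 2^(-l_i) ≤ 1 for prefix-free code
Calculating: 2^(-2) + 2^(-3) + 2^(-6) + 2^(-7)
= 0.25 + 0.125 + 0.015625 + 0.0078125
= 0.3984
Since 0.3984 ≤ 1, prefix-free code exists


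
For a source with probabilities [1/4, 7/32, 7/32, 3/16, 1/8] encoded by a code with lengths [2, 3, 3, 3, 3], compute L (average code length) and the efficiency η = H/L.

Average length L = Σ p_i × l_i = 2.7500 bits
Entropy H = 2.2871 bits
Efficiency η = H/L × 100% = 83.17%


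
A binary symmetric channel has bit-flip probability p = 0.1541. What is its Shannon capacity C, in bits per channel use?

For BSC with error probability p:
C = 1 - H(p) where H(p) is binary entropy
H(0.1541) = -0.1541 × log₂(0.1541) - 0.8459 × log₂(0.8459)
H(p) = 0.6200
C = 1 - 0.6200 = 0.3800 bits/use


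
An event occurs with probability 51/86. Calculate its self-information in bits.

Information content I(x) = -log₂(p(x))
I = -log₂(51/86) = -log₂(0.5930)
I = 0.7538 bits


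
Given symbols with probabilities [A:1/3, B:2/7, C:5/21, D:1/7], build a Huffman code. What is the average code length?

Huffman tree construction:
Combine smallest probabilities repeatedly
Resulting codes:
  A: 11 (length 2)
  B: 10 (length 2)
  C: 01 (length 2)
  D: 00 (length 2)
Average length = Σ p(s) × length(s) = 2.0000 bits


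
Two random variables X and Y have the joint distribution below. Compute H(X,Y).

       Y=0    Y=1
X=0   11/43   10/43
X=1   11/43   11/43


H(X,Y) = -Σ p(x,y) log₂ p(x,y)
  p(0,0)=11/43: -0.2558 × log₂(0.2558) = 0.5031
  p(0,1)=10/43: -0.2326 × log₂(0.2326) = 0.4894
  p(1,0)=11/43: -0.2558 × log₂(0.2558) = 0.5031
  p(1,1)=11/43: -0.2558 × log₂(0.2558) = 0.5031
H(X,Y) = 1.9988 bits


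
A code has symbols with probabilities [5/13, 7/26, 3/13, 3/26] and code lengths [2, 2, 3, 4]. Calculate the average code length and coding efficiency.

Average length L = Σ p_i × l_i = 2.4615 bits
Entropy H = 1.8875 bits
Efficiency η = H/L × 100% = 76.68%


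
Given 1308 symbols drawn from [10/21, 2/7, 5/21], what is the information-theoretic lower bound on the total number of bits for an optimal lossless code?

Entropy H = 1.5190 bits/symbol
Minimum bits = H × n = 1.5190 × 1308
= 1986.91 bits


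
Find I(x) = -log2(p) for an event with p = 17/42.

Information content I(x) = -log₂(p(x))
I = -log₂(17/42) = -log₂(0.4048)
I = 1.3049 bits


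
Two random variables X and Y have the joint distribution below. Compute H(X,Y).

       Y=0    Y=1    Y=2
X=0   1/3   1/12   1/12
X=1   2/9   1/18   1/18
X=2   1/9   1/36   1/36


H(X,Y) = -Σ p(x,y) log₂ p(x,y)
  p(0,0)=1/3: -0.3333 × log₂(0.3333) = 0.5283
  p(0,1)=1/12: -0.0833 × log₂(0.0833) = 0.2987
  p(0,2)=1/12: -0.0833 × log₂(0.0833) = 0.2987
  p(1,0)=2/9: -0.2222 × log₂(0.2222) = 0.4822
  p(1,1)=1/18: -0.0556 × log₂(0.0556) = 0.2317
  p(1,2)=1/18: -0.0556 × log₂(0.0556) = 0.2317
  p(2,0)=1/9: -0.1111 × log₂(0.1111) = 0.3522
  p(2,1)=1/36: -0.0278 × log₂(0.0278) = 0.1436
  p(2,2)=1/36: -0.0278 × log₂(0.0278) = 0.1436
H(X,Y) = 2.7108 bits


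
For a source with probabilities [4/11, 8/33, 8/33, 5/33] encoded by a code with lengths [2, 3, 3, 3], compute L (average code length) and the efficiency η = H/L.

Average length L = Σ p_i × l_i = 2.6364 bits
Entropy H = 1.9344 bits
Efficiency η = H/L × 100% = 73.37%


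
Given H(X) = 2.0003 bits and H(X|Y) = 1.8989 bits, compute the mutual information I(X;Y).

I(X;Y) = H(X) - H(X|Y)
I(X;Y) = 2.0003 - 1.8989 = 0.1014 bits


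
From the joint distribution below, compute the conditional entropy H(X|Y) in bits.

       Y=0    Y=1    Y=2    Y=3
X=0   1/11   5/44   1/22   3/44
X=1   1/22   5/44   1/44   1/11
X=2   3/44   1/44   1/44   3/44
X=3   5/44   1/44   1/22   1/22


H(X|Y) = Σ_y p(y) H(X|Y=y)
  p(Y=0) = 7/22, H(X|Y=0) = 1.9242
  p(Y=1) = 3/11, H(X|Y=1) = 1.6500
  p(Y=2) = 3/22, H(X|Y=2) = 1.9183
  p(Y=3) = 3/11, H(X|Y=3) = 1.9591
H(X|Y) = 0.3182×1.9242 + 0.2727×1.6500 + 0.1364×1.9183 + 0.2727×1.9591 = 1.8581 bits


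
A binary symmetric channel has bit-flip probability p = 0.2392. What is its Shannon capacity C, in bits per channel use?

For BSC with error probability p:
C = 1 - H(p) where H(p) is binary entropy
H(0.2392) = -0.2392 × log₂(0.2392) - 0.7608 × log₂(0.7608)
H(p) = 0.7937
C = 1 - 0.7937 = 0.2063 bits/use


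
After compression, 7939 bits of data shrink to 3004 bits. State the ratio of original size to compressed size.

Compression ratio = Original / Compressed
= 7939 / 3004 = 2.64:1


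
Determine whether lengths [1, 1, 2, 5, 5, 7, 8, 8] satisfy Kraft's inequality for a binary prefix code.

Kraft inequality: Σ 2^(-l_i) ≤ 1 for prefix-free code
Calculating: 2^(-1) + 2^(-1) + 2^(-2) + 2^(-5) + 2^(-5) + 2^(-7) + 2^(-8) + 2^(-8)
= 0.5 + 0.5 + 0.25 + 0.03125 + 0.03125 + 0.0078125 + 0.00390625 + 0.00390625
= 1.3281
Since 1.3281 > 1, prefix-free code does not exist


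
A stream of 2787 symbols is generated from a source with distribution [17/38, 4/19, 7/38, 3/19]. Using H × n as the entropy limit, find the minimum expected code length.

Entropy H = 1.8625 bits/symbol
Minimum bits = H × n = 1.8625 × 2787
= 5190.65 bits


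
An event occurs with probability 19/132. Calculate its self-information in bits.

Information content I(x) = -log₂(p(x))
I = -log₂(19/132) = -log₂(0.1439)
I = 2.7965 bits


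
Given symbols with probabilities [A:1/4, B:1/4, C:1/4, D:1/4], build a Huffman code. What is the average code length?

Huffman tree construction:
Combine smallest probabilities repeatedly
Resulting codes:
  A: 00 (length 2)
  B: 01 (length 2)
  C: 10 (length 2)
  D: 11 (length 2)
Average length = Σ p(s) × length(s) = 2.0000 bits


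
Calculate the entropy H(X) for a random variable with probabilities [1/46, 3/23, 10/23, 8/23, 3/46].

H(X) = -Σ p(x) log₂ p(x)
  -1/46 × log₂(1/46) = 0.1201
  -3/23 × log₂(3/23) = 0.3833
  -10/23 × log₂(10/23) = 0.5224
  -8/23 × log₂(8/23) = 0.5299
  -3/46 × log₂(3/46) = 0.2569
H(X) = 1.8126 bits


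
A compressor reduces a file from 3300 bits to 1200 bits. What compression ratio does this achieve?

Compression ratio = Original / Compressed
= 3300 / 1200 = 2.75:1


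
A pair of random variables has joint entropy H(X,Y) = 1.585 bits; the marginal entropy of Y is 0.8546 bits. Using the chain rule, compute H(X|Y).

Chain rule: H(X,Y) = H(X|Y) + H(Y)
H(X|Y) = H(X,Y) - H(Y) = 1.585 - 0.8546 = 0.7304 bits


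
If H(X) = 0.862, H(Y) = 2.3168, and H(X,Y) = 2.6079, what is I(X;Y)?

I(X;Y) = H(X) + H(Y) - H(X,Y)
I(X;Y) = 0.862 + 2.3168 - 2.6079 = 0.5709 bits


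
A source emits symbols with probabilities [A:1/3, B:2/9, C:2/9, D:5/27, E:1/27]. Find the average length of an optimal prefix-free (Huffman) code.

Huffman tree construction:
Combine smallest probabilities repeatedly
Resulting codes:
  A: 11 (length 2)
  B: 00 (length 2)
  C: 01 (length 2)
  D: 101 (length 3)
  E: 100 (length 3)
Average length = Σ p(s) × length(s) = 2.2222 bits


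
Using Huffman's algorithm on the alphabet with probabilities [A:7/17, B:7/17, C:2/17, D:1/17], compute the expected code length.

Huffman tree construction:
Combine smallest probabilities repeatedly
Resulting codes:
  A: 11 (length 2)
  B: 0 (length 1)
  C: 101 (length 3)
  D: 100 (length 3)
Average length = Σ p(s) × length(s) = 1.7647 bits


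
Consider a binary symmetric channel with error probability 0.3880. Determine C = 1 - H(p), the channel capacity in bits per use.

For BSC with error probability p:
C = 1 - H(p) where H(p) is binary entropy
H(0.3880) = -0.3880 × log₂(0.3880) - 0.6120 × log₂(0.6120)
H(p) = 0.9635
C = 1 - 0.9635 = 0.0365 bits/use


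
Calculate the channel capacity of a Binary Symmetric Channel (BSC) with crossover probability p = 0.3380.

For BSC with error probability p:
C = 1 - H(p) where H(p) is binary entropy
H(0.3380) = -0.3380 × log₂(0.3380) - 0.6620 × log₂(0.6620)
H(p) = 0.9229
C = 1 - 0.9229 = 0.0771 bits/use


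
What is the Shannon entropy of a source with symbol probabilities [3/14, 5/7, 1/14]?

H(X) = -Σ p(x) log₂ p(x)
  -3/14 × log₂(3/14) = 0.4762
  -5/7 × log₂(5/7) = 0.3467
  -1/14 × log₂(1/14) = 0.2720
H(X) = 1.0949 bits


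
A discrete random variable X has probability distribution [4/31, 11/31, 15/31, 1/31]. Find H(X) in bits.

H(X) = -Σ p(x) log₂ p(x)
  -4/31 × log₂(4/31) = 0.3812
  -11/31 × log₂(11/31) = 0.5304
  -15/31 × log₂(15/31) = 0.5068
  -1/31 × log₂(1/31) = 0.1598
H(X) = 1.5782 bits


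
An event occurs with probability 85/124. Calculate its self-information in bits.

Information content I(x) = -log₂(p(x))
I = -log₂(85/124) = -log₂(0.6855)
I = 0.5448 bits


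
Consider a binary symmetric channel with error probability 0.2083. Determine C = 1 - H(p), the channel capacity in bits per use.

For BSC with error probability p:
C = 1 - H(p) where H(p) is binary entropy
H(0.2083) = -0.2083 × log₂(0.2083) - 0.7917 × log₂(0.7917)
H(p) = 0.7382
C = 1 - 0.7382 = 0.2618 bits/use


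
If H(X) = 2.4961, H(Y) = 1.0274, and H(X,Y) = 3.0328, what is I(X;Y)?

I(X;Y) = H(X) + H(Y) - H(X,Y)
I(X;Y) = 2.4961 + 1.0274 - 3.0328 = 0.4907 bits


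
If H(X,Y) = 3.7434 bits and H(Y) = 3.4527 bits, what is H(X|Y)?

Chain rule: H(X,Y) = H(X|Y) + H(Y)
H(X|Y) = H(X,Y) - H(Y) = 3.7434 - 3.4527 = 0.2907 bits


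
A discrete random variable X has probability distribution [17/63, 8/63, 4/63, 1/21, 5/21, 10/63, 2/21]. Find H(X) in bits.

H(X) = -Σ p(x) log₂ p(x)
  -17/63 × log₂(17/63) = 0.5100
  -8/63 × log₂(8/63) = 0.3781
  -4/63 × log₂(4/63) = 0.2525
  -1/21 × log₂(1/21) = 0.2092
  -5/21 × log₂(5/21) = 0.4929
  -10/63 × log₂(10/63) = 0.4215
  -2/21 × log₂(2/21) = 0.3231
H(X) = 2.5872 bits


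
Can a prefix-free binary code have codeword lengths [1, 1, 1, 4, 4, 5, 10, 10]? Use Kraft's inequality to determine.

Kraft inequality: Σ 2^(-l_i) ≤ 1 for prefix-free code
Calculating: 2^(-1) + 2^(-1) + 2^(-1) + 2^(-4) + 2^(-4) + 2^(-5) + 2^(-10) + 2^(-10)
= 0.5 + 0.5 + 0.5 + 0.0625 + 0.0625 + 0.03125 + 0.0009765625 + 0.0009765625
= 1.6582
Since 1.6582 > 1, prefix-free code does not exist


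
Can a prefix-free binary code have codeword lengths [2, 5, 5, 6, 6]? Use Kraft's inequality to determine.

Kraft inequality: Σ 2^(-l_i) ≤ 1 for prefix-free code
Calculating: 2^(-2) + 2^(-5) + 2^(-5) + 2^(-6) + 2^(-6)
= 0.25 + 0.03125 + 0.03125 + 0.015625 + 0.015625
= 0.3438
Since 0.3438 ≤ 1, prefix-free code exists


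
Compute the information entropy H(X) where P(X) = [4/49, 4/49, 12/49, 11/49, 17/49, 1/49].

H(X) = -Σ p(x) log₂ p(x)
  -4/49 × log₂(4/49) = 0.2951
  -4/49 × log₂(4/49) = 0.2951
  -12/49 × log₂(12/49) = 0.4971
  -11/49 × log₂(11/49) = 0.4838
  -17/49 × log₂(17/49) = 0.5299
  -1/49 × log₂(1/49) = 0.1146
H(X) = 2.2155 bits


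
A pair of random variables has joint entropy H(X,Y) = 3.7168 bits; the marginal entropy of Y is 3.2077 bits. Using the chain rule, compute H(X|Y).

Chain rule: H(X,Y) = H(X|Y) + H(Y)
H(X|Y) = H(X,Y) - H(Y) = 3.7168 - 3.2077 = 0.5091 bits


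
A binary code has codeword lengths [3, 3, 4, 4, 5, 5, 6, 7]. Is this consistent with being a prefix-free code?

Kraft inequality: Σ 2^(-l_i) ≤ 1 for prefix-free code
Calculating: 2^(-3) + 2^(-3) + 2^(-4) + 2^(-4) + 2^(-5) + 2^(-5) + 2^(-6) + 2^(-7)
= 0.125 + 0.125 + 0.0625 + 0.0625 + 0.03125 + 0.03125 + 0.015625 + 0.0078125
= 0.4609
Since 0.4609 ≤ 1, prefix-free code exists


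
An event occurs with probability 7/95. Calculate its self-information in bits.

Information content I(x) = -log₂(p(x))
I = -log₂(7/95) = -log₂(0.0737)
I = 3.7625 bits


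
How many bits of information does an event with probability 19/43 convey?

Information content I(x) = -log₂(p(x))
I = -log₂(19/43) = -log₂(0.4419)
I = 1.1783 bits


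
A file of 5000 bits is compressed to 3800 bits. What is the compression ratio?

Compression ratio = Original / Compressed
= 5000 / 3800 = 1.32:1


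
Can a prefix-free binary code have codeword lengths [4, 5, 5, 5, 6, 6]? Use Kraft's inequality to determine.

Kraft inequality: Σ 2^(-l_i) ≤ 1 for prefix-free code
Calculating: 2^(-4) + 2^(-5) + 2^(-5) + 2^(-5) + 2^(-6) + 2^(-6)
= 0.0625 + 0.03125 + 0.03125 + 0.03125 + 0.015625 + 0.015625
= 0.1875
Since 0.1875 ≤ 1, prefix-free code exists


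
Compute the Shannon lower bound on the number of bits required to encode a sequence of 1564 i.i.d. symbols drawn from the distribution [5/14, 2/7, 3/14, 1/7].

Entropy H = 1.9242 bits/symbol
Minimum bits = H × n = 1.9242 × 1564
= 3009.41 bits


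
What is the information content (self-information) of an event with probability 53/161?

Information content I(x) = -log₂(p(x))
I = -log₂(53/161) = -log₂(0.3292)
I = 1.6030 bits


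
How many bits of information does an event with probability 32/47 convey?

Information content I(x) = -log₂(p(x))
I = -log₂(32/47) = -log₂(0.6809)
I = 0.5546 bits


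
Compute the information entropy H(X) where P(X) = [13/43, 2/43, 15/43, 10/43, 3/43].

H(X) = -Σ p(x) log₂ p(x)
  -13/43 × log₂(13/43) = 0.5218
  -2/43 × log₂(2/43) = 0.2059
  -15/43 × log₂(15/43) = 0.5300
  -10/43 × log₂(10/43) = 0.4894
  -3/43 × log₂(3/43) = 0.2680
H(X) = 2.0150 bits


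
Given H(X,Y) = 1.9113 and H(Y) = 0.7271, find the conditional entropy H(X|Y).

Chain rule: H(X,Y) = H(X|Y) + H(Y)
H(X|Y) = H(X,Y) - H(Y) = 1.9113 - 0.7271 = 1.1842 bits


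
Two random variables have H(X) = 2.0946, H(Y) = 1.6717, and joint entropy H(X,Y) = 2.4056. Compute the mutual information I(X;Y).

I(X;Y) = H(X) + H(Y) - H(X,Y)
I(X;Y) = 2.0946 + 1.6717 - 2.4056 = 1.3607 bits


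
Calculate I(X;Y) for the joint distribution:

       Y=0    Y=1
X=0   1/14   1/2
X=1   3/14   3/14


H(X) = 0.9852, H(Y) = 0.8631, H(X,Y) = 1.7244
I(X;Y) = H(X) + H(Y) - H(X,Y) = 0.1239 bits


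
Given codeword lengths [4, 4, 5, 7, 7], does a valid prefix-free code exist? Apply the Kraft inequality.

Kraft inequality: Σ 2^(-l_i) ≤ 1 for prefix-free code
Calculating: 2^(-4) + 2^(-4) + 2^(-5) + 2^(-7) + 2^(-7)
= 0.0625 + 0.0625 + 0.03125 + 0.0078125 + 0.0078125
= 0.1719
Since 0.1719 ≤ 1, prefix-free code exists


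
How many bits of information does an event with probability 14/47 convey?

Information content I(x) = -log₂(p(x))
I = -log₂(14/47) = -log₂(0.2979)
I = 1.7472 bits


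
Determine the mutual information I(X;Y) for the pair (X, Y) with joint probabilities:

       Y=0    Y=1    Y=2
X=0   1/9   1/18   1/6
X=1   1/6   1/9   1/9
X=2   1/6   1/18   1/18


H(X) = 1.5715, H(Y) = 1.5305, H(X,Y) = 3.0441
I(X;Y) = H(X) + H(Y) - H(X,Y) = 0.0579 bits


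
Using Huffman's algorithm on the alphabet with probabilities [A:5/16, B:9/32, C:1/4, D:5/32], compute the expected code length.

Huffman tree construction:
Combine smallest probabilities repeatedly
Resulting codes:
  A: 11 (length 2)
  B: 10 (length 2)
  C: 01 (length 2)
  D: 00 (length 2)
Average length = Σ p(s) × length(s) = 2.0000 bits


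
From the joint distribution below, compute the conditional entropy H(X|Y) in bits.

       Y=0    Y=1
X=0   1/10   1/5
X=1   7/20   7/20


H(X|Y) = Σ_y p(y) H(X|Y=y)
  p(Y=0) = 9/20, H(X|Y=0) = 0.7642
  p(Y=1) = 11/20, H(X|Y=1) = 0.9457
H(X|Y) = 0.4500×0.7642 + 0.5500×0.9457 = 0.8640 bits


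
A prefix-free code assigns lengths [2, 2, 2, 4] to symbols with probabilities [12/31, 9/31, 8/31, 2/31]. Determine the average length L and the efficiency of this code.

Average length L = Σ p_i × l_i = 2.1290 bits
Entropy H = 1.8075 bits
Efficiency η = H/L × 100% = 84.90%


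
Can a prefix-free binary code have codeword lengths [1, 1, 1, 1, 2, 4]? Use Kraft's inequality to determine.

Kraft inequality: Σ 2^(-l_i) ≤ 1 for prefix-free code
Calculating: 2^(-1) + 2^(-1) + 2^(-1) + 2^(-1) + 2^(-2) + 2^(-4)
= 0.5 + 0.5 + 0.5 + 0.5 + 0.25 + 0.0625
= 2.3125
Since 2.3125 > 1, prefix-free code does not exist


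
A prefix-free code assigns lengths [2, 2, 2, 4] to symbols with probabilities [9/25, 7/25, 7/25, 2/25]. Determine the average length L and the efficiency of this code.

Average length L = Σ p_i × l_i = 2.1600 bits
Entropy H = 1.8506 bits
Efficiency η = H/L × 100% = 85.67%


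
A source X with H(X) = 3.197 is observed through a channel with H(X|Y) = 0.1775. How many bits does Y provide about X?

I(X;Y) = H(X) - H(X|Y)
I(X;Y) = 3.197 - 0.1775 = 3.0195 bits


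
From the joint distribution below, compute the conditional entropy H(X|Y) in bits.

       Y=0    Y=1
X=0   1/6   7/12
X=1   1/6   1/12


H(X|Y) = Σ_y p(y) H(X|Y=y)
  p(Y=0) = 1/3, H(X|Y=0) = 1.0000
  p(Y=1) = 2/3, H(X|Y=1) = 0.5436
H(X|Y) = 0.3333×1.0000 + 0.6667×0.5436 = 0.6957 bits


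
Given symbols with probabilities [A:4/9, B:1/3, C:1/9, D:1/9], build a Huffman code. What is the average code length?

Huffman tree construction:
Combine smallest probabilities repeatedly
Resulting codes:
  A: 0 (length 1)
  B: 11 (length 2)
  C: 100 (length 3)
  D: 101 (length 3)
Average length = Σ p(s) × length(s) = 1.7778 bits


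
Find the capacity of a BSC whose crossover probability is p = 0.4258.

For BSC with error probability p:
C = 1 - H(p) where H(p) is binary entropy
H(0.4258) = -0.4258 × log₂(0.4258) - 0.5742 × log₂(0.5742)
H(p) = 0.9841
C = 1 - 0.9841 = 0.0159 bits/use


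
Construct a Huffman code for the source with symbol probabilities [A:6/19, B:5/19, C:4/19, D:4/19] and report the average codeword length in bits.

Huffman tree construction:
Combine smallest probabilities repeatedly
Resulting codes:
  A: 11 (length 2)
  B: 10 (length 2)
  C: 00 (length 2)
  D: 01 (length 2)
Average length = Σ p(s) × length(s) = 2.0000 bits


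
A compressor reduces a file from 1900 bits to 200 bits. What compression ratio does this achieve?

Compression ratio = Original / Compressed
= 1900 / 200 = 9.50:1


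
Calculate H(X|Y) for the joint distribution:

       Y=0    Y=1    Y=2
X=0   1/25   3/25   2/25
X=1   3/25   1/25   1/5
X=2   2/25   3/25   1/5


H(X|Y) = Σ_y p(y) H(X|Y=y)
  p(Y=0) = 6/25, H(X|Y=0) = 1.4591
  p(Y=1) = 7/25, H(X|Y=1) = 1.4488
  p(Y=2) = 12/25, H(X|Y=2) = 1.4834
H(X|Y) = 0.2400×1.4591 + 0.2800×1.4488 + 0.4800×1.4834 = 1.4679 bits


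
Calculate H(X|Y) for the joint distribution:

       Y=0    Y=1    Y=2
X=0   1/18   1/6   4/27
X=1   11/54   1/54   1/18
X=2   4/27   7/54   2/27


H(X|Y) = Σ_y p(y) H(X|Y=y)
  p(Y=0) = 11/27, H(X|Y=0) = 1.4227
  p(Y=1) = 17/54, H(X|Y=1) = 1.2533
  p(Y=2) = 5/18, H(X|Y=2) = 1.4566
H(X|Y) = 0.4074×1.4227 + 0.3148×1.2533 + 0.2778×1.4566 = 1.3788 bits


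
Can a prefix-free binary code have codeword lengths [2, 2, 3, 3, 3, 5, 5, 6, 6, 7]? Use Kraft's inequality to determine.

Kraft inequality: Σ 2^(-l_i) ≤ 1 for prefix-free code
Calculating: 2^(-2) + 2^(-2) + 2^(-3) + 2^(-3) + 2^(-3) + 2^(-5) + 2^(-5) + 2^(-6) + 2^(-6) + 2^(-7)
= 0.25 + 0.25 + 0.125 + 0.125 + 0.125 + 0.03125 + 0.03125 + 0.015625 + 0.015625 + 0.0078125
= 0.9766
Since 0.9766 ≤ 1, prefix-free code exists


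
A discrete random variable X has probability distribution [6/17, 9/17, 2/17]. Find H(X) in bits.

H(X) = -Σ p(x) log₂ p(x)
  -6/17 × log₂(6/17) = 0.5303
  -9/17 × log₂(9/17) = 0.4858
  -2/17 × log₂(2/17) = 0.3632
H(X) = 1.3793 bits


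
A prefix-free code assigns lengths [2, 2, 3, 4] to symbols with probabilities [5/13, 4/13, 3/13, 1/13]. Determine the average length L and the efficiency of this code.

Average length L = Σ p_i × l_i = 2.3846 bits
Entropy H = 1.8262 bits
Efficiency η = H/L × 100% = 76.58%


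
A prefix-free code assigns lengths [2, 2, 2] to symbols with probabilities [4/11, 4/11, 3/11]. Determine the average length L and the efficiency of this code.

Average length L = Σ p_i × l_i = 2.0000 bits
Entropy H = 1.5726 bits
Efficiency η = H/L × 100% = 78.63%


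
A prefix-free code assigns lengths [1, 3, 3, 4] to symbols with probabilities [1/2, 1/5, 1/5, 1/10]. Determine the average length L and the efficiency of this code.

Average length L = Σ p_i × l_i = 2.1000 bits
Entropy H = 1.7610 bits
Efficiency η = H/L × 100% = 83.86%


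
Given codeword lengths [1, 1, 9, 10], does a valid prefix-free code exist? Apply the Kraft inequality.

Kraft inequality: Σ 2^(-l_i) ≤ 1 for prefix-free code
Calculating: 2^(-1) + 2^(-1) + 2^(-9) + 2^(-10)
= 0.5 + 0.5 + 0.001953125 + 0.0009765625
= 1.0029
Since 1.0029 > 1, prefix-free code does not exist


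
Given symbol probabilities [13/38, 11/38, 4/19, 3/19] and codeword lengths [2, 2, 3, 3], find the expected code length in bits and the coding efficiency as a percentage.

Average length L = Σ p_i × l_i = 2.3684 bits
Entropy H = 1.9408 bits
Efficiency η = H/L × 100% = 81.95%


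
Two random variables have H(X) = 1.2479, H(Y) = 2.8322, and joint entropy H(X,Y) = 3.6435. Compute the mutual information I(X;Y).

I(X;Y) = H(X) + H(Y) - H(X,Y)
I(X;Y) = 1.2479 + 2.8322 - 3.6435 = 0.4366 bits


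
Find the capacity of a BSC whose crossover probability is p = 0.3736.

For BSC with error probability p:
C = 1 - H(p) where H(p) is binary entropy
H(0.3736) = -0.3736 × log₂(0.3736) - 0.6264 × log₂(0.6264)
H(p) = 0.9534
C = 1 - 0.9534 = 0.0466 bits/use


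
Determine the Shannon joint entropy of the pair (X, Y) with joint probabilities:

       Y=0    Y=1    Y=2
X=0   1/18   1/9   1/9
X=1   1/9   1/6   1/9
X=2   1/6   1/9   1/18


H(X,Y) = -Σ p(x,y) log₂ p(x,y)
  p(0,0)=1/18: -0.0556 × log₂(0.0556) = 0.2317
  p(0,1)=1/9: -0.1111 × log₂(0.1111) = 0.3522
  p(0,2)=1/9: -0.1111 × log₂(0.1111) = 0.3522
  p(1,0)=1/9: -0.1111 × log₂(0.1111) = 0.3522
  p(1,1)=1/6: -0.1667 × log₂(0.1667) = 0.4308
  p(1,2)=1/9: -0.1111 × log₂(0.1111) = 0.3522
  p(2,0)=1/6: -0.1667 × log₂(0.1667) = 0.4308
  p(2,1)=1/9: -0.1111 × log₂(0.1111) = 0.3522
  p(2,2)=1/18: -0.0556 × log₂(0.0556) = 0.2317
H(X,Y) = 3.0860 bits


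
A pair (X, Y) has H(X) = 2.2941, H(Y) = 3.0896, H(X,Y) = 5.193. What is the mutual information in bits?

I(X;Y) = H(X) + H(Y) - H(X,Y)
I(X;Y) = 2.2941 + 3.0896 - 5.193 = 0.1907 bits


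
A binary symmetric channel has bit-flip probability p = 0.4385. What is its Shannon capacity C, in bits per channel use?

For BSC with error probability p:
C = 1 - H(p) where H(p) is binary entropy
H(0.4385) = -0.4385 × log₂(0.4385) - 0.5615 × log₂(0.5615)
H(p) = 0.9891
C = 1 - 0.9891 = 0.0109 bits/use


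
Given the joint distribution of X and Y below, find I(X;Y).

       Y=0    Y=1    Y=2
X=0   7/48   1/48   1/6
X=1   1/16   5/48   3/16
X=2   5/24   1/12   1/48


H(X) = 1.5831, H(Y) = 1.5284, H(X,Y) = 2.8815
I(X;Y) = H(X) + H(Y) - H(X,Y) = 0.2299 bits


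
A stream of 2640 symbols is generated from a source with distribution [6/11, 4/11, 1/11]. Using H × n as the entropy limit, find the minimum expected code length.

Entropy H = 1.3222 bits/symbol
Minimum bits = H × n = 1.3222 × 2640
= 3490.55 bits


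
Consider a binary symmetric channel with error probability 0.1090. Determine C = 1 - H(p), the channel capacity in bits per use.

For BSC with error probability p:
C = 1 - H(p) where H(p) is binary entropy
H(0.1090) = -0.1090 × log₂(0.1090) - 0.8910 × log₂(0.8910)
H(p) = 0.4969
C = 1 - 0.4969 = 0.5031 bits/use


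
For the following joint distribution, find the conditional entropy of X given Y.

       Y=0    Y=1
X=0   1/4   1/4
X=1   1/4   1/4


H(X|Y) = Σ_y p(y) H(X|Y=y)
  p(Y=0) = 1/2, H(X|Y=0) = 1.0000
  p(Y=1) = 1/2, H(X|Y=1) = 1.0000
H(X|Y) = 0.5000×1.0000 + 0.5000×1.0000 = 1.0000 bits


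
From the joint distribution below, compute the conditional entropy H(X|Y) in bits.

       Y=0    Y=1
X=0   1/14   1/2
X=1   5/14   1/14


H(X|Y) = Σ_y p(y) H(X|Y=y)
  p(Y=0) = 3/7, H(X|Y=0) = 0.6500
  p(Y=1) = 4/7, H(X|Y=1) = 0.5436
H(X|Y) = 0.4286×0.6500 + 0.5714×0.5436 = 0.5892 bits


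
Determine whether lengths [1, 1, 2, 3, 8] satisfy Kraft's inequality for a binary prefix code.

Kraft inequality: Σ 2^(-l_i) ≤ 1 for prefix-free code
Calculating: 2^(-1) + 2^(-1) + 2^(-2) + 2^(-3) + 2^(-8)
= 0.5 + 0.5 + 0.25 + 0.125 + 0.00390625
= 1.3789
Since 1.3789 > 1, prefix-free code does not exist


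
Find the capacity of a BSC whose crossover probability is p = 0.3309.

For BSC with error probability p:
C = 1 - H(p) where H(p) is binary entropy
H(0.3309) = -0.3309 × log₂(0.3309) - 0.6691 × log₂(0.6691)
H(p) = 0.9158
C = 1 - 0.9158 = 0.0842 bits/use


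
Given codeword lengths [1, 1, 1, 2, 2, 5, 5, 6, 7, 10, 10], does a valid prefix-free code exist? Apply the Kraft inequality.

Kraft inequality: Σ 2^(-l_i) ≤ 1 for prefix-free code
Calculating: 2^(-1) + 2^(-1) + 2^(-1) + 2^(-2) + 2^(-2) + 2^(-5) + 2^(-5) + 2^(-6) + 2^(-7) + 2^(-10) + 2^(-10)
= 0.5 + 0.5 + 0.5 + 0.25 + 0.25 + 0.03125 + 0.03125 + 0.015625 + 0.0078125 + 0.0009765625 + 0.0009765625
= 2.0879
Since 2.0879 > 1, prefix-free code does not exist


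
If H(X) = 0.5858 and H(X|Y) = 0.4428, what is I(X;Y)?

I(X;Y) = H(X) - H(X|Y)
I(X;Y) = 0.5858 - 0.4428 = 0.143 bits


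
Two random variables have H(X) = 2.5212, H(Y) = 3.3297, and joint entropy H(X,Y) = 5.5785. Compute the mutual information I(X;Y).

I(X;Y) = H(X) + H(Y) - H(X,Y)
I(X;Y) = 2.5212 + 3.3297 - 5.5785 = 0.2724 bits


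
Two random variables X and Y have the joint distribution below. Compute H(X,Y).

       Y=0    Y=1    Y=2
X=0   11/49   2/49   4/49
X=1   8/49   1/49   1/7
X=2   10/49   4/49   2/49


H(X,Y) = -Σ p(x,y) log₂ p(x,y)
  p(0,0)=11/49: -0.2245 × log₂(0.2245) = 0.4838
  p(0,1)=2/49: -0.0408 × log₂(0.0408) = 0.1884
  p(0,2)=4/49: -0.0816 × log₂(0.0816) = 0.2951
  p(1,0)=8/49: -0.1633 × log₂(0.1633) = 0.4269
  p(1,1)=1/49: -0.0204 × log₂(0.0204) = 0.1146
  p(1,2)=1/7: -0.1429 × log₂(0.1429) = 0.4011
  p(2,0)=10/49: -0.2041 × log₂(0.2041) = 0.4679
  p(2,1)=4/49: -0.0816 × log₂(0.0816) = 0.2951
  p(2,2)=2/49: -0.0408 × log₂(0.0408) = 0.1884
H(X,Y) = 2.8611 bits


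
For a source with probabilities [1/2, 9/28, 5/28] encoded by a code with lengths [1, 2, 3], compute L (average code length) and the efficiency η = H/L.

Average length L = Σ p_i × l_i = 1.6786 bits
Entropy H = 1.4701 bits
Efficiency η = H/L × 100% = 87.58%


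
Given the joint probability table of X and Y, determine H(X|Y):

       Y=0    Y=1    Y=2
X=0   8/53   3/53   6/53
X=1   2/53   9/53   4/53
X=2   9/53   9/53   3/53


H(X|Y) = Σ_y p(y) H(X|Y=y)
  p(Y=0) = 19/53, H(X|Y=0) = 1.3780
  p(Y=1) = 21/53, H(X|Y=1) = 1.4488
  p(Y=2) = 13/53, H(X|Y=2) = 1.5262
H(X|Y) = 0.3585×1.3780 + 0.3962×1.4488 + 0.2453×1.5262 = 1.4424 bits


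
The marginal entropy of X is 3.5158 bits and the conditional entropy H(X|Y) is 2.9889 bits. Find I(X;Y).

I(X;Y) = H(X) - H(X|Y)
I(X;Y) = 3.5158 - 2.9889 = 0.5269 bits


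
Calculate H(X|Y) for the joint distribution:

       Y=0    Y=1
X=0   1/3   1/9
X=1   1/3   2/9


H(X|Y) = Σ_y p(y) H(X|Y=y)
  p(Y=0) = 2/3, H(X|Y=0) = 1.0000
  p(Y=1) = 1/3, H(X|Y=1) = 0.9183
H(X|Y) = 0.6667×1.0000 + 0.3333×0.9183 = 0.9728 bits


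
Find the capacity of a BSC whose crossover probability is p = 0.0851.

For BSC with error probability p:
C = 1 - H(p) where H(p) is binary entropy
H(0.0851) = -0.0851 × log₂(0.0851) - 0.9149 × log₂(0.9149)
H(p) = 0.4199
C = 1 - 0.4199 = 0.5801 bits/use


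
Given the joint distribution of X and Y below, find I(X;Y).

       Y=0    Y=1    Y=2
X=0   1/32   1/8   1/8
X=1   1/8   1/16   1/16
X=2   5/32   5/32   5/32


H(X) = 1.5271, H(Y) = 1.5835, H(X,Y) = 3.0366
I(X;Y) = H(X) + H(Y) - H(X,Y) = 0.0740 bits


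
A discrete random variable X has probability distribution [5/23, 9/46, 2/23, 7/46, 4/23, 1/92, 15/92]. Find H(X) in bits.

H(X) = -Σ p(x) log₂ p(x)
  -5/23 × log₂(5/23) = 0.4786
  -9/46 × log₂(9/46) = 0.4605
  -2/23 × log₂(2/23) = 0.3064
  -7/46 × log₂(7/46) = 0.4133
  -4/23 × log₂(4/23) = 0.4389
  -1/92 × log₂(1/92) = 0.0709
  -15/92 × log₂(15/92) = 0.4266
H(X) = 2.5953 bits


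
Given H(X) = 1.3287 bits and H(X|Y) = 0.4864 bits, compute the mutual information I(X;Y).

I(X;Y) = H(X) - H(X|Y)
I(X;Y) = 1.3287 - 0.4864 = 0.8423 bits


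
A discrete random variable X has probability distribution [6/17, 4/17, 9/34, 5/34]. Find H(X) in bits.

H(X) = -Σ p(x) log₂ p(x)
  -6/17 × log₂(6/17) = 0.5303
  -4/17 × log₂(4/17) = 0.4912
  -9/34 × log₂(9/34) = 0.5076
  -5/34 × log₂(5/34) = 0.4067
H(X) = 1.9357 bits


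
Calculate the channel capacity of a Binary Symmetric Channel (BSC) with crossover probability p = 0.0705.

For BSC with error probability p:
C = 1 - H(p) where H(p) is binary entropy
H(0.0705) = -0.0705 × log₂(0.0705) - 0.9295 × log₂(0.9295)
H(p) = 0.3678
C = 1 - 0.3678 = 0.6322 bits/use


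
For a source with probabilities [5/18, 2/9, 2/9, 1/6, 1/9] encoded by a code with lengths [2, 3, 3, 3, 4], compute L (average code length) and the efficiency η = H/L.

Average length L = Σ p_i × l_i = 2.8333 bits
Entropy H = 2.2608 bits
Efficiency η = H/L × 100% = 79.79%


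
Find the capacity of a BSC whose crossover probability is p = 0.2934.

For BSC with error probability p:
C = 1 - H(p) where H(p) is binary entropy
H(0.2934) = -0.2934 × log₂(0.2934) - 0.7066 × log₂(0.7066)
H(p) = 0.8731
C = 1 - 0.8731 = 0.1269 bits/use


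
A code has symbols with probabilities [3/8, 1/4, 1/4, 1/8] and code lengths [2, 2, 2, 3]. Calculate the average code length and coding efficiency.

Average length L = Σ p_i × l_i = 2.1250 bits
Entropy H = 1.9056 bits
Efficiency η = H/L × 100% = 89.68%


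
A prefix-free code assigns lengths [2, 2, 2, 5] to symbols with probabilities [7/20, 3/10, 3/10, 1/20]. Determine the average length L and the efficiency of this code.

Average length L = Σ p_i × l_i = 2.1500 bits
Entropy H = 1.7884 bits
Efficiency η = H/L × 100% = 83.18%


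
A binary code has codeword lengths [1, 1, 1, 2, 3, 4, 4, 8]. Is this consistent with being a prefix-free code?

Kraft inequality: Σ 2^(-l_i) ≤ 1 for prefix-free code
Calculating: 2^(-1) + 2^(-1) + 2^(-1) + 2^(-2) + 2^(-3) + 2^(-4) + 2^(-4) + 2^(-8)
= 0.5 + 0.5 + 0.5 + 0.25 + 0.125 + 0.0625 + 0.0625 + 0.00390625
= 2.0039
Since 2.0039 > 1, prefix-free code does not exist


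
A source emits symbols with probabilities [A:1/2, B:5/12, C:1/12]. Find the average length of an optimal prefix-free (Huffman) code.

Huffman tree construction:
Combine smallest probabilities repeatedly
Resulting codes:
  A: 0 (length 1)
  B: 11 (length 2)
  C: 10 (length 2)
Average length = Σ p(s) × length(s) = 1.5000 bits


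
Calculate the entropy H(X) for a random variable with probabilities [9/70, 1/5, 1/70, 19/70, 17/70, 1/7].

H(X) = -Σ p(x) log₂ p(x)
  -9/70 × log₂(9/70) = 0.3805
  -1/5 × log₂(1/5) = 0.4644
  -1/70 × log₂(1/70) = 0.0876
  -19/70 × log₂(19/70) = 0.5107
  -17/70 × log₂(17/70) = 0.4959
  -1/7 × log₂(1/7) = 0.4011
H(X) = 2.3400 bits


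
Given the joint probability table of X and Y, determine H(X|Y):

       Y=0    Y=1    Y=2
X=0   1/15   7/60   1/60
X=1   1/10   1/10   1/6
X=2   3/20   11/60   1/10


H(X|Y) = Σ_y p(y) H(X|Y=y)
  p(Y=0) = 19/60, H(X|Y=0) = 1.5090
  p(Y=1) = 2/5, H(X|Y=1) = 1.5343
  p(Y=2) = 17/60, H(X|Y=2) = 1.2210
H(X|Y) = 0.3167×1.5090 + 0.4000×1.5343 + 0.2833×1.2210 = 1.4376 bits


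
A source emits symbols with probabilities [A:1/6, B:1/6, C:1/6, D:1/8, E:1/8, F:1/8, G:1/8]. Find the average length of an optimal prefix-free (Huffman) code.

Huffman tree construction:
Combine smallest probabilities repeatedly
Resulting codes:
  A: 110 (length 3)
  B: 111 (length 3)
  C: 00 (length 2)
  D: 010 (length 3)
  E: 011 (length 3)
  F: 100 (length 3)
  G: 101 (length 3)
Average length = Σ p(s) × length(s) = 2.8333 bits


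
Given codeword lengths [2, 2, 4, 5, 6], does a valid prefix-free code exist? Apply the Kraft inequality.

Kraft inequality: Σ 2^(-l_i) ≤ 1 for prefix-free code
Calculating: 2^(-2) + 2^(-2) + 2^(-4) + 2^(-5) + 2^(-6)
= 0.25 + 0.25 + 0.0625 + 0.03125 + 0.015625
= 0.6094
Since 0.6094 ≤ 1, prefix-free code exists


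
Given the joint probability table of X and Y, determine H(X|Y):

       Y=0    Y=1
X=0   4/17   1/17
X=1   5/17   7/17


H(X|Y) = Σ_y p(y) H(X|Y=y)
  p(Y=0) = 9/17, H(X|Y=0) = 0.9911
  p(Y=1) = 8/17, H(X|Y=1) = 0.5436
H(X|Y) = 0.5294×0.9911 + 0.4706×0.5436 = 0.7805 bits


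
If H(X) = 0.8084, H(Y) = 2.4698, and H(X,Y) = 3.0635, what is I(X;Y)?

I(X;Y) = H(X) + H(Y) - H(X,Y)
I(X;Y) = 0.8084 + 2.4698 - 3.0635 = 0.2147 bits


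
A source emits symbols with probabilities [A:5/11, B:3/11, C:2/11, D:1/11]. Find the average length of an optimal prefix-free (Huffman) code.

Huffman tree construction:
Combine smallest probabilities repeatedly
Resulting codes:
  A: 0 (length 1)
  B: 10 (length 2)
  C: 111 (length 3)
  D: 110 (length 3)
Average length = Σ p(s) × length(s) = 1.8182 bits


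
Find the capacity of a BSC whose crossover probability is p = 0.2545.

For BSC with error probability p:
C = 1 - H(p) where H(p) is binary entropy
H(0.2545) = -0.2545 × log₂(0.2545) - 0.7455 × log₂(0.7455)
H(p) = 0.8183
C = 1 - 0.8183 = 0.1817 bits/use


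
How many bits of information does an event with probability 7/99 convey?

Information content I(x) = -log₂(p(x))
I = -log₂(7/99) = -log₂(0.0707)
I = 3.8220 bits


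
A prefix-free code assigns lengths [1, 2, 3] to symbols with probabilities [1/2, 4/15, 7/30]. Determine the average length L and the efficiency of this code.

Average length L = Σ p_i × l_i = 1.7333 bits
Entropy H = 1.4984 bits
Efficiency η = H/L × 100% = 86.45%


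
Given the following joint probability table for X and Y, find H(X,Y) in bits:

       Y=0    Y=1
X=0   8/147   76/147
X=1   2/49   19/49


H(X,Y) = -Σ p(x,y) log₂ p(x,y)
  p(0,0)=8/147: -0.0544 × log₂(0.0544) = 0.2286
  p(0,1)=76/147: -0.5170 × log₂(0.5170) = 0.4921
  p(1,0)=2/49: -0.0408 × log₂(0.0408) = 0.1884
  p(1,1)=19/49: -0.3878 × log₂(0.3878) = 0.5300
H(X,Y) = 1.4389 bits


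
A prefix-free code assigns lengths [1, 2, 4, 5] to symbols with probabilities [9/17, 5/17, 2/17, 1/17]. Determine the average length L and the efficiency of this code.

Average length L = Σ p_i × l_i = 1.8824 bits
Entropy H = 1.6087 bits
Efficiency η = H/L × 100% = 85.46%


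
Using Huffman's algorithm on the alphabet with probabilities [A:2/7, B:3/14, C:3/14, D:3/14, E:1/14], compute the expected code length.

Huffman tree construction:
Combine smallest probabilities repeatedly
Resulting codes:
  A: 10 (length 2)
  B: 111 (length 3)
  C: 00 (length 2)
  D: 01 (length 2)
  E: 110 (length 3)
Average length = Σ p(s) × length(s) = 2.2857 bits


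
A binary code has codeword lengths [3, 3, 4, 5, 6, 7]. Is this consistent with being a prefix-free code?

Kraft inequality: Σ 2^(-l_i) ≤ 1 for prefix-free code
Calculating: 2^(-3) + 2^(-3) + 2^(-4) + 2^(-5) + 2^(-6) + 2^(-7)
= 0.125 + 0.125 + 0.0625 + 0.03125 + 0.015625 + 0.0078125
= 0.3672
Since 0.3672 ≤ 1, prefix-free code exists


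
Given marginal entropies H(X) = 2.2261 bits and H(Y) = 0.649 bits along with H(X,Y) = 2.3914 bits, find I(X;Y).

I(X;Y) = H(X) + H(Y) - H(X,Y)
I(X;Y) = 2.2261 + 0.649 - 2.3914 = 0.4837 bits


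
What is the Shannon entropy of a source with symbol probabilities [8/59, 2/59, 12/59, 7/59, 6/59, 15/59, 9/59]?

H(X) = -Σ p(x) log₂ p(x)
  -8/59 × log₂(8/59) = 0.3909
  -2/59 × log₂(2/59) = 0.1655
  -12/59 × log₂(12/59) = 0.4673
  -7/59 × log₂(7/59) = 0.3649
  -6/59 × log₂(6/59) = 0.3354
  -15/59 × log₂(15/59) = 0.5023
  -9/59 × log₂(9/59) = 0.4138
H(X) = 2.6400 bits


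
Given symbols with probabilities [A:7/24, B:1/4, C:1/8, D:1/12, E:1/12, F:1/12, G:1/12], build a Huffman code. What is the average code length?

Huffman tree construction:
Combine smallest probabilities repeatedly
Resulting codes:
  A: 10 (length 2)
  B: 01 (length 2)
  C: 110 (length 3)
  D: 1110 (length 4)
  E: 1111 (length 4)
  F: 000 (length 3)
  G: 001 (length 3)
Average length = Σ p(s) × length(s) = 2.6250 bits


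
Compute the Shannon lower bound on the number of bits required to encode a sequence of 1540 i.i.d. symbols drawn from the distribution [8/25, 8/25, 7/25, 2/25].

Entropy H = 1.8578 bits/symbol
Minimum bits = H × n = 1.8578 × 1540
= 2861.01 bits


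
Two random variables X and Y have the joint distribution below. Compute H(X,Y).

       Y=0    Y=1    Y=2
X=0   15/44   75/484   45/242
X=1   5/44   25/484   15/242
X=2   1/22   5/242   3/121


H(X,Y) = -Σ p(x,y) log₂ p(x,y)
  p(0,0)=15/44: -0.3409 × log₂(0.3409) = 0.5293
  p(0,1)=75/484: -0.1550 × log₂(0.1550) = 0.4168
  p(0,2)=45/242: -0.1860 × log₂(0.1860) = 0.4513
  p(1,0)=5/44: -0.1136 × log₂(0.1136) = 0.3565
  p(1,1)=25/484: -0.0517 × log₂(0.0517) = 0.2208
  p(1,2)=15/242: -0.0620 × log₂(0.0620) = 0.2487
  p(2,0)=1/22: -0.0455 × log₂(0.0455) = 0.2027
  p(2,1)=5/242: -0.0207 × log₂(0.0207) = 0.1156
  p(2,2)=3/121: -0.0248 × log₂(0.0248) = 0.1322
H(X,Y) = 2.6740 bits


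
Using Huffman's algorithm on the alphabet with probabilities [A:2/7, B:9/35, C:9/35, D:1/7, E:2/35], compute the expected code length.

Huffman tree construction:
Combine smallest probabilities repeatedly
Resulting codes:
  A: 11 (length 2)
  B: 01 (length 2)
  C: 10 (length 2)
  D: 001 (length 3)
  E: 000 (length 3)
Average length = Σ p(s) × length(s) = 2.2000 bits


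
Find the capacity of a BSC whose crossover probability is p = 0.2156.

For BSC with error probability p:
C = 1 - H(p) where H(p) is binary entropy
H(0.2156) = -0.2156 × log₂(0.2156) - 0.7844 × log₂(0.7844)
H(p) = 0.7521
C = 1 - 0.7521 = 0.2479 bits/use


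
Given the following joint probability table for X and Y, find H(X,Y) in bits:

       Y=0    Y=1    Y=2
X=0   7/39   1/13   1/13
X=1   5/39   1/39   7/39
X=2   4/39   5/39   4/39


H(X,Y) = -Σ p(x,y) log₂ p(x,y)
  p(0,0)=7/39: -0.1795 × log₂(0.1795) = 0.4448
  p(0,1)=1/13: -0.0769 × log₂(0.0769) = 0.2846
  p(0,2)=1/13: -0.0769 × log₂(0.0769) = 0.2846
  p(1,0)=5/39: -0.1282 × log₂(0.1282) = 0.3799
  p(1,1)=1/39: -0.0256 × log₂(0.0256) = 0.1355
  p(1,2)=7/39: -0.1795 × log₂(0.1795) = 0.4448
  p(2,0)=4/39: -0.1026 × log₂(0.1026) = 0.3370
  p(2,1)=5/39: -0.1282 × log₂(0.1282) = 0.3799
  p(2,2)=4/39: -0.1026 × log₂(0.1026) = 0.3370
H(X,Y) = 3.0282 bits


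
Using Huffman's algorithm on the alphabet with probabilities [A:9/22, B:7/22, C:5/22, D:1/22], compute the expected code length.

Huffman tree construction:
Combine smallest probabilities repeatedly
Resulting codes:
  A: 0 (length 1)
  B: 11 (length 2)
  C: 101 (length 3)
  D: 100 (length 3)
Average length = Σ p(s) × length(s) = 1.8636 bits


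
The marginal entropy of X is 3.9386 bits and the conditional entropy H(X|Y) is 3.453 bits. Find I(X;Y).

I(X;Y) = H(X) - H(X|Y)
I(X;Y) = 3.9386 - 3.453 = 0.4856 bits


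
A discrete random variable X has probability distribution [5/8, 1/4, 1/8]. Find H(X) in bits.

H(X) = -Σ p(x) log₂ p(x)
  -5/8 × log₂(5/8) = 0.4238
  -1/4 × log₂(1/4) = 0.5000
  -1/8 × log₂(1/8) = 0.3750
H(X) = 1.2988 bits


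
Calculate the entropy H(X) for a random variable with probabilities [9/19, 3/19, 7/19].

H(X) = -Σ p(x) log₂ p(x)
  -9/19 × log₂(9/19) = 0.5106
  -3/19 × log₂(3/19) = 0.4205
  -7/19 × log₂(7/19) = 0.5307
H(X) = 1.4618 bits


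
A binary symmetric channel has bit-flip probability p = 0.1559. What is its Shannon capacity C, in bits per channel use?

For BSC with error probability p:
C = 1 - H(p) where H(p) is binary entropy
H(0.1559) = -0.1559 × log₂(0.1559) - 0.8441 × log₂(0.8441)
H(p) = 0.6244
C = 1 - 0.6244 = 0.3756 bits/use
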